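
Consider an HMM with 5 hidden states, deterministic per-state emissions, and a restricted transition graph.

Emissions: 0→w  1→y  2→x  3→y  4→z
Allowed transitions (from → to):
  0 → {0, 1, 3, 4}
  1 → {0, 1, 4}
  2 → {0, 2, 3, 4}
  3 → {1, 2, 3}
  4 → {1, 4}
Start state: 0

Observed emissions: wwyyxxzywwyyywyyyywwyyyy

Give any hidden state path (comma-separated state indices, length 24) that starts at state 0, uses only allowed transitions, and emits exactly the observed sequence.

  0: obs=w cand={0} pick 0 [start]
  1: obs=w cand={0} pick 0 [0->0 ok]
  2: obs=y cand={1,3} pick 3 [0->3 ok]
  3: obs=y cand={1,3} pick 3 [3->3 ok]
  4: obs=x cand={2} pick 2 [3->2 ok]
  5: obs=x cand={2} pick 2 [2->2 ok]
  6: obs=z cand={4} pick 4 [2->4 ok]
  7: obs=y cand={1,3} pick 1 [4->1 ok]
  8: obs=w cand={0} pick 0 [1->0 ok]
  9: obs=w cand={0} pick 0 [0->0 ok]
  10: obs=y cand={1,3} pick 3 [0->3 ok]
  11: obs=y cand={1,3} pick 1 [3->1 ok]
  12: obs=y cand={1,3} pick 1 [1->1 ok]
  13: obs=w cand={0} pick 0 [1->0 ok]
  14: obs=y cand={1,3} pick 1 [0->1 ok]
  15: obs=y cand={1,3} pick 1 [1->1 ok]
  16: obs=y cand={1,3} pick 1 [1->1 ok]
  17: obs=y cand={1,3} pick 1 [1->1 ok]
  18: obs=w cand={0} pick 0 [1->0 ok]
  19: obs=w cand={0} pick 0 [0->0 ok]
  20: obs=y cand={1,3} pick 3 [0->3 ok]
  21: obs=y cand={1,3} pick 3 [3->3 ok]
  22: obs=y cand={1,3} pick 3 [3->3 ok]
  23: obs=y cand={1,3} pick 1 [3->1 ok]

0,0,3,3,2,2,4,1,0,0,3,1,1,0,1,1,1,1,0,0,3,3,3,1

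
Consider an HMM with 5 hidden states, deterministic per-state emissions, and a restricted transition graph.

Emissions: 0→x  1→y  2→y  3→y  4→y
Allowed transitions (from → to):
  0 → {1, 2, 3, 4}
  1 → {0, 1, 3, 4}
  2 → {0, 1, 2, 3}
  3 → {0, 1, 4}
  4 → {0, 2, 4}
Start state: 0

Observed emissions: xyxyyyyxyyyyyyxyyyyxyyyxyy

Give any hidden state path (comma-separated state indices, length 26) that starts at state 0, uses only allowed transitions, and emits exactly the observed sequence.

0,1,0,4,2,1,4,0,1,4,4,2,2,2,0,2,3,1,4,0,1,1,4,0,2,3

  [0] x  {0}  => 0  start
  [1] y  {1,2,3,4}  => 1  0->1 ok
  [2] x  {0}  => 0  1->0 ok
  [3] y  {1,2,3,4}  => 4  0->4 ok
  [4] y  {1,2,3,4}  => 2  4->2 ok
  [5] y  {1,2,3,4}  => 1  2->1 ok
  [6] y  {1,2,3,4}  => 4  1->4 ok
  [7] x  {0}  => 0  4->0 ok
  [8] y  {1,2,3,4}  => 1  0->1 ok
  [9] y  {1,2,3,4}  => 4  1->4 ok
  [10] y  {1,2,3,4}  => 4  4->4 ok
  [11] y  {1,2,3,4}  => 2  4->2 ok
  [12] y  {1,2,3,4}  => 2  2->2 ok
  [13] y  {1,2,3,4}  => 2  2->2 ok
  [14] x  {0}  => 0  2->0 ok
  [15] y  {1,2,3,4}  => 2  0->2 ok
  [16] y  {1,2,3,4}  => 3  2->3 ok
  [17] y  {1,2,3,4}  => 1  3->1 ok
  [18] y  {1,2,3,4}  => 4  1->4 ok
  [19] x  {0}  => 0  4->0 ok
  [20] y  {1,2,3,4}  => 1  0->1 ok
  [21] y  {1,2,3,4}  => 1  1->1 ok
  [22] y  {1,2,3,4}  => 4  1->4 ok
  [23] x  {0}  => 0  4->0 ok
  [24] y  {1,2,3,4}  => 2  0->2 ok
  [25] y  {1,2,3,4}  => 3  2->3 ok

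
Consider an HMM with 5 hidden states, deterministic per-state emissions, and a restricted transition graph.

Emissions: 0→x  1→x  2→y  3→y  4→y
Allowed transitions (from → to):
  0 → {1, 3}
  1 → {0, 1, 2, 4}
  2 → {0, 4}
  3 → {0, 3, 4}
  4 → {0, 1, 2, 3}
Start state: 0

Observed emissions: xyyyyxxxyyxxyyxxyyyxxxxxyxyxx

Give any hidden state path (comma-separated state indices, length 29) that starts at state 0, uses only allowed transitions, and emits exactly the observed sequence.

0,3,3,4,2,0,1,1,4,2,0,1,2,4,1,0,3,3,3,0,1,1,1,1,2,0,3,0,1

  t0 'x' -> {0,1}, take 0 (start)
  t1 'y' -> {2,3,4}, take 3 (0->3 ok)
  t2 'y' -> {2,3,4}, take 3 (3->3 ok)
  t3 'y' -> {2,3,4}, take 4 (3->4 ok)
  t4 'y' -> {2,3,4}, take 2 (4->2 ok)
  t5 'x' -> {0,1}, take 0 (2->0 ok)
  t6 'x' -> {0,1}, take 1 (0->1 ok)
  t7 'x' -> {0,1}, take 1 (1->1 ok)
  t8 'y' -> {2,3,4}, take 4 (1->4 ok)
  t9 'y' -> {2,3,4}, take 2 (4->2 ok)
  t10 'x' -> {0,1}, take 0 (2->0 ok)
  t11 'x' -> {0,1}, take 1 (0->1 ok)
  t12 'y' -> {2,3,4}, take 2 (1->2 ok)
  t13 'y' -> {2,3,4}, take 4 (2->4 ok)
  t14 'x' -> {0,1}, take 1 (4->1 ok)
  t15 'x' -> {0,1}, take 0 (1->0 ok)
  t16 'y' -> {2,3,4}, take 3 (0->3 ok)
  t17 'y' -> {2,3,4}, take 3 (3->3 ok)
  t18 'y' -> {2,3,4}, take 3 (3->3 ok)
  t19 'x' -> {0,1}, take 0 (3->0 ok)
  t20 'x' -> {0,1}, take 1 (0->1 ok)
  t21 'x' -> {0,1}, take 1 (1->1 ok)
  t22 'x' -> {0,1}, take 1 (1->1 ok)
  t23 'x' -> {0,1}, take 1 (1->1 ok)
  t24 'y' -> {2,3,4}, take 2 (1->2 ok)
  t25 'x' -> {0,1}, take 0 (2->0 ok)
  t26 'y' -> {2,3,4}, take 3 (0->3 ok)
  t27 'x' -> {0,1}, take 0 (3->0 ok)
  t28 'x' -> {0,1}, take 1 (0->1 ok)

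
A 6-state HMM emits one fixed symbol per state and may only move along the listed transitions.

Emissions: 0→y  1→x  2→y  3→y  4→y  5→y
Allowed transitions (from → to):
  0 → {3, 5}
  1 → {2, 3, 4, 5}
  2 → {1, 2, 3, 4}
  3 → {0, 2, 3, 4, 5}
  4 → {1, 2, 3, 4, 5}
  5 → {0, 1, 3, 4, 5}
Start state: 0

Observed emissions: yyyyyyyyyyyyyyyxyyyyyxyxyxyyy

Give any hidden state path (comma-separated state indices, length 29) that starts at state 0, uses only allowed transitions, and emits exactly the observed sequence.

  0: obs=y cand={0,2,3,4,5} pick 0 [start]
  1: obs=y cand={0,2,3,4,5} pick 5 [0->5 ok]
  2: obs=y cand={0,2,3,4,5} pick 4 [5->4 ok]
  3: obs=y cand={0,2,3,4,5} pick 2 [4->2 ok]
  4: obs=y cand={0,2,3,4,5} pick 2 [2->2 ok]
  5: obs=y cand={0,2,3,4,5} pick 4 [2->4 ok]
  6: obs=y cand={0,2,3,4,5} pick 4 [4->4 ok]
  7: obs=y cand={0,2,3,4,5} pick 4 [4->4 ok]
  8: obs=y cand={0,2,3,4,5} pick 3 [4->3 ok]
  9: obs=y cand={0,2,3,4,5} pick 5 [3->5 ok]
  10: obs=y cand={0,2,3,4,5} pick 5 [5->5 ok]
  11: obs=y cand={0,2,3,4,5} pick 3 [5->3 ok]
  12: obs=y cand={0,2,3,4,5} pick 2 [3->2 ok]
  13: obs=y cand={0,2,3,4,5} pick 2 [2->2 ok]
  14: obs=y cand={0,2,3,4,5} pick 2 [2->2 ok]
  15: obs=x cand={1} pick 1 [2->1 ok]
  16: obs=y cand={0,2,3,4,5} pick 5 [1->5 ok]
  17: obs=y cand={0,2,3,4,5} pick 0 [5->0 ok]
  18: obs=y cand={0,2,3,4,5} pick 5 [0->5 ok]
  19: obs=y cand={0,2,3,4,5} pick 4 [5->4 ok]
  20: obs=y cand={0,2,3,4,5} pick 4 [4->4 ok]
  21: obs=x cand={1} pick 1 [4->1 ok]
  22: obs=y cand={0,2,3,4,5} pick 5 [1->5 ok]
  23: obs=x cand={1} pick 1 [5->1 ok]
  24: obs=y cand={0,2,3,4,5} pick 4 [1->4 ok]
  25: obs=x cand={1} pick 1 [4->1 ok]
  26: obs=y cand={0,2,3,4,5} pick 3 [1->3 ok]
  27: obs=y cand={0,2,3,4,5} pick 5 [3->5 ok]
  28: obs=y cand={0,2,3,4,5} pick 0 [5->0 ok]

0,5,4,2,2,4,4,4,3,5,5,3,2,2,2,1,5,0,5,4,4,1,5,1,4,1,3,5,0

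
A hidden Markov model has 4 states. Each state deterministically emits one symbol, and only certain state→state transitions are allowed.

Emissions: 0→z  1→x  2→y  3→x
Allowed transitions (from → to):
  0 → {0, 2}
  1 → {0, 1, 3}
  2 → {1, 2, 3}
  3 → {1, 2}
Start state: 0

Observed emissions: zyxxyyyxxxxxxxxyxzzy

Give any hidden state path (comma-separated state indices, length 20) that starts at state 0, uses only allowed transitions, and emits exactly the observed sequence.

0,2,1,3,2,2,2,1,3,1,3,1,3,1,3,2,1,0,0,2

  pos 0: z in {0}, choose 0; start
  pos 1: y in {2}, choose 2; 0->2 ok
  pos 2: x in {1,3}, choose 1; 2->1 ok
  pos 3: x in {1,3}, choose 3; 1->3 ok
  pos 4: y in {2}, choose 2; 3->2 ok
  pos 5: y in {2}, choose 2; 2->2 ok
  pos 6: y in {2}, choose 2; 2->2 ok
  pos 7: x in {1,3}, choose 1; 2->1 ok
  pos 8: x in {1,3}, choose 3; 1->3 ok
  pos 9: x in {1,3}, choose 1; 3->1 ok
  pos 10: x in {1,3}, choose 3; 1->3 ok
  pos 11: x in {1,3}, choose 1; 3->1 ok
  pos 12: x in {1,3}, choose 3; 1->3 ok
  pos 13: x in {1,3}, choose 1; 3->1 ok
  pos 14: x in {1,3}, choose 3; 1->3 ok
  pos 15: y in {2}, choose 2; 3->2 ok
  pos 16: x in {1,3}, choose 1; 2->1 ok
  pos 17: z in {0}, choose 0; 1->0 ok
  pos 18: z in {0}, choose 0; 0->0 ok
  pos 19: y in {2}, choose 2; 0->2 ok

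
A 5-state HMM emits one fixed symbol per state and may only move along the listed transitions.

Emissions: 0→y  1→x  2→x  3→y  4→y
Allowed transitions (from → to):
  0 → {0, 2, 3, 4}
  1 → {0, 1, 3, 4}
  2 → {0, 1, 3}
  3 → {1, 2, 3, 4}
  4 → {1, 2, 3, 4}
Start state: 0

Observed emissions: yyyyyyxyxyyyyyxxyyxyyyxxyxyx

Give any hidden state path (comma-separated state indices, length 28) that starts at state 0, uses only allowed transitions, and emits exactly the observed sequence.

0,0,4,3,3,4,1,3,1,4,3,4,3,4,2,1,4,3,1,3,3,4,1,1,4,2,3,2

  t0 'y' -> {0,3,4}, take 0 (start)
  t1 'y' -> {0,3,4}, take 0 (0->0 ok)
  t2 'y' -> {0,3,4}, take 4 (0->4 ok)
  t3 'y' -> {0,3,4}, take 3 (4->3 ok)
  t4 'y' -> {0,3,4}, take 3 (3->3 ok)
  t5 'y' -> {0,3,4}, take 4 (3->4 ok)
  t6 'x' -> {1,2}, take 1 (4->1 ok)
  t7 'y' -> {0,3,4}, take 3 (1->3 ok)
  t8 'x' -> {1,2}, take 1 (3->1 ok)
  t9 'y' -> {0,3,4}, take 4 (1->4 ok)
  t10 'y' -> {0,3,4}, take 3 (4->3 ok)
  t11 'y' -> {0,3,4}, take 4 (3->4 ok)
  t12 'y' -> {0,3,4}, take 3 (4->3 ok)
  t13 'y' -> {0,3,4}, take 4 (3->4 ok)
  t14 'x' -> {1,2}, take 2 (4->2 ok)
  t15 'x' -> {1,2}, take 1 (2->1 ok)
  t16 'y' -> {0,3,4}, take 4 (1->4 ok)
  t17 'y' -> {0,3,4}, take 3 (4->3 ok)
  t18 'x' -> {1,2}, take 1 (3->1 ok)
  t19 'y' -> {0,3,4}, take 3 (1->3 ok)
  t20 'y' -> {0,3,4}, take 3 (3->3 ok)
  t21 'y' -> {0,3,4}, take 4 (3->4 ok)
  t22 'x' -> {1,2}, take 1 (4->1 ok)
  t23 'x' -> {1,2}, take 1 (1->1 ok)
  t24 'y' -> {0,3,4}, take 4 (1->4 ok)
  t25 'x' -> {1,2}, take 2 (4->2 ok)
  t26 'y' -> {0,3,4}, take 3 (2->3 ok)
  t27 'x' -> {1,2}, take 2 (3->2 ok)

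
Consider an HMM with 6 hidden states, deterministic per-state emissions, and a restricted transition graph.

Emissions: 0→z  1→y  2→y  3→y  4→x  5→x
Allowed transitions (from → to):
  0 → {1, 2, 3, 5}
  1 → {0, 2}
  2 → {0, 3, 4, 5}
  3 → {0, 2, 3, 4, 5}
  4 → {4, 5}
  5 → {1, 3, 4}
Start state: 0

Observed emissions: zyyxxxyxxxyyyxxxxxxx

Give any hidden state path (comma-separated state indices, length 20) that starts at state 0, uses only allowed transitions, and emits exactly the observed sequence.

  t0 'z' -> {0}, take 0 (start)
  t1 'y' -> {1,2,3}, take 2 (0->2 ok)
  t2 'y' -> {1,2,3}, take 3 (2->3 ok)
  t3 'x' -> {4,5}, take 5 (3->5 ok)
  t4 'x' -> {4,5}, take 4 (5->4 ok)
  t5 'x' -> {4,5}, take 5 (4->5 ok)
  t6 'y' -> {1,2,3}, take 3 (5->3 ok)
  t7 'x' -> {4,5}, take 4 (3->4 ok)
  t8 'x' -> {4,5}, take 4 (4->4 ok)
  t9 'x' -> {4,5}, take 5 (4->5 ok)
  t10 'y' -> {1,2,3}, take 1 (5->1 ok)
  t11 'y' -> {1,2,3}, take 2 (1->2 ok)
  t12 'y' -> {1,2,3}, take 3 (2->3 ok)
  t13 'x' -> {4,5}, take 5 (3->5 ok)
  t14 'x' -> {4,5}, take 4 (5->4 ok)
  t15 'x' -> {4,5}, take 4 (4->4 ok)
  t16 'x' -> {4,5}, take 4 (4->4 ok)
  t17 'x' -> {4,5}, take 4 (4->4 ok)
  t18 'x' -> {4,5}, take 4 (4->4 ok)
  t19 'x' -> {4,5}, take 5 (4->5 ok)

0,2,3,5,4,5,3,4,4,5,1,2,3,5,4,4,4,4,4,5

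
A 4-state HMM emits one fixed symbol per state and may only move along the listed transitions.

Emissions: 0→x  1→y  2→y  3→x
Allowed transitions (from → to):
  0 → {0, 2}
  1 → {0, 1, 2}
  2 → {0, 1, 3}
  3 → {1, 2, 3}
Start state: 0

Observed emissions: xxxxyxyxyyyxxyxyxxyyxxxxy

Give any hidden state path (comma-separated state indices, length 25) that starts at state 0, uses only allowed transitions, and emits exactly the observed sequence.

  0: obs=x cand={0,3} pick 0 [start]
  1: obs=x cand={0,3} pick 0 [0->0 ok]
  2: obs=x cand={0,3} pick 0 [0->0 ok]
  3: obs=x cand={0,3} pick 0 [0->0 ok]
  4: obs=y cand={1,2} pick 2 [0->2 ok]
  5: obs=x cand={0,3} pick 0 [2->0 ok]
  6: obs=y cand={1,2} pick 2 [0->2 ok]
  7: obs=x cand={0,3} pick 3 [2->3 ok]
  8: obs=y cand={1,2} pick 1 [3->1 ok]
  9: obs=y cand={1,2} pick 2 [1->2 ok]
  10: obs=y cand={1,2} pick 1 [2->1 ok]
  11: obs=x cand={0,3} pick 0 [1->0 ok]
  12: obs=x cand={0,3} pick 0 [0->0 ok]
  13: obs=y cand={1,2} pick 2 [0->2 ok]
  14: obs=x cand={0,3} pick 0 [2->0 ok]
  15: obs=y cand={1,2} pick 2 [0->2 ok]
  16: obs=x cand={0,3} pick 3 [2->3 ok]
  17: obs=x cand={0,3} pick 3 [3->3 ok]
  18: obs=y cand={1,2} pick 1 [3->1 ok]
  19: obs=y cand={1,2} pick 1 [1->1 ok]
  20: obs=x cand={0,3} pick 0 [1->0 ok]
  21: obs=x cand={0,3} pick 0 [0->0 ok]
  22: obs=x cand={0,3} pick 0 [0->0 ok]
  23: obs=x cand={0,3} pick 0 [0->0 ok]
  24: obs=y cand={1,2} pick 2 [0->2 ok]

0,0,0,0,2,0,2,3,1,2,1,0,0,2,0,2,3,3,1,1,0,0,0,0,2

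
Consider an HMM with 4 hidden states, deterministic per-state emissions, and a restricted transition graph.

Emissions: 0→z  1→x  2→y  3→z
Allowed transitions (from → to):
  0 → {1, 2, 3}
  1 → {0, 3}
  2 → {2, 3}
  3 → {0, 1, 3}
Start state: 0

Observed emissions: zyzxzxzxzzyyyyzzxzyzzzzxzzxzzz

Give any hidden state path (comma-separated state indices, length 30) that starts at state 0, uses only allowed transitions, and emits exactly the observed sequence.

0,2,3,1,0,1,3,1,3,0,2,2,2,2,3,0,1,0,2,3,0,3,3,1,3,0,1,3,3,0

  0: obs=z cand={0,3} pick 0 [start]
  1: obs=y cand={2} pick 2 [0->2 ok]
  2: obs=z cand={0,3} pick 3 [2->3 ok]
  3: obs=x cand={1} pick 1 [3->1 ok]
  4: obs=z cand={0,3} pick 0 [1->0 ok]
  5: obs=x cand={1} pick 1 [0->1 ok]
  6: obs=z cand={0,3} pick 3 [1->3 ok]
  7: obs=x cand={1} pick 1 [3->1 ok]
  8: obs=z cand={0,3} pick 3 [1->3 ok]
  9: obs=z cand={0,3} pick 0 [3->0 ok]
  10: obs=y cand={2} pick 2 [0->2 ok]
  11: obs=y cand={2} pick 2 [2->2 ok]
  12: obs=y cand={2} pick 2 [2->2 ok]
  13: obs=y cand={2} pick 2 [2->2 ok]
  14: obs=z cand={0,3} pick 3 [2->3 ok]
  15: obs=z cand={0,3} pick 0 [3->0 ok]
  16: obs=x cand={1} pick 1 [0->1 ok]
  17: obs=z cand={0,3} pick 0 [1->0 ok]
  18: obs=y cand={2} pick 2 [0->2 ok]
  19: obs=z cand={0,3} pick 3 [2->3 ok]
  20: obs=z cand={0,3} pick 0 [3->0 ok]
  21: obs=z cand={0,3} pick 3 [0->3 ok]
  22: obs=z cand={0,3} pick 3 [3->3 ok]
  23: obs=x cand={1} pick 1 [3->1 ok]
  24: obs=z cand={0,3} pick 3 [1->3 ok]
  25: obs=z cand={0,3} pick 0 [3->0 ok]
  26: obs=x cand={1} pick 1 [0->1 ok]
  27: obs=z cand={0,3} pick 3 [1->3 ok]
  28: obs=z cand={0,3} pick 3 [3->3 ok]
  29: obs=z cand={0,3} pick 0 [3->0 ok]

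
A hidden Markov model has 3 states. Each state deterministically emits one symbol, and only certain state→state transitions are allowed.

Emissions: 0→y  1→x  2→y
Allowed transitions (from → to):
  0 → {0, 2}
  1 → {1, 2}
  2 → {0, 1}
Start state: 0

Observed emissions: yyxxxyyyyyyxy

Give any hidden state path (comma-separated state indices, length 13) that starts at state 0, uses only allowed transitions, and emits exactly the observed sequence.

  t0 'y' -> {0,2}, take 0 (start)
  t1 'y' -> {0,2}, take 2 (0->2 ok)
  t2 'x' -> {1}, take 1 (2->1 ok)
  t3 'x' -> {1}, take 1 (1->1 ok)
  t4 'x' -> {1}, take 1 (1->1 ok)
  t5 'y' -> {0,2}, take 2 (1->2 ok)
  t6 'y' -> {0,2}, take 0 (2->0 ok)
  t7 'y' -> {0,2}, take 0 (0->0 ok)
  t8 'y' -> {0,2}, take 0 (0->0 ok)
  t9 'y' -> {0,2}, take 0 (0->0 ok)
  t10 'y' -> {0,2}, take 2 (0->2 ok)
  t11 'x' -> {1}, take 1 (2->1 ok)
  t12 'y' -> {0,2}, take 2 (1->2 ok)

0,2,1,1,1,2,0,0,0,0,2,1,2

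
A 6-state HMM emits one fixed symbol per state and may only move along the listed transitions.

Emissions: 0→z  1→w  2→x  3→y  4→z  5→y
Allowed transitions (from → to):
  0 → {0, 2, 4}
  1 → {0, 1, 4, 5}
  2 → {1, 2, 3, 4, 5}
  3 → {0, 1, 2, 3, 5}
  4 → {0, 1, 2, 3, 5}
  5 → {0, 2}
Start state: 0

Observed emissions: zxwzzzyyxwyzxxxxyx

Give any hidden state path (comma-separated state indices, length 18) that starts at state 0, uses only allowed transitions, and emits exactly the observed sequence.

  pos 0: z in {0,4}, choose 0; start
  pos 1: x in {2}, choose 2; 0->2 ok
  pos 2: w in {1}, choose 1; 2->1 ok
  pos 3: z in {0,4}, choose 0; 1->0 ok
  pos 4: z in {0,4}, choose 0; 0->0 ok
  pos 5: z in {0,4}, choose 4; 0->4 ok
  pos 6: y in {3,5}, choose 3; 4->3 ok
  pos 7: y in {3,5}, choose 5; 3->5 ok
  pos 8: x in {2}, choose 2; 5->2 ok
  pos 9: w in {1}, choose 1; 2->1 ok
  pos 10: y in {3,5}, choose 5; 1->5 ok
  pos 11: z in {0,4}, choose 0; 5->0 ok
  pos 12: x in {2}, choose 2; 0->2 ok
  pos 13: x in {2}, choose 2; 2->2 ok
  pos 14: x in {2}, choose 2; 2->2 ok
  pos 15: x in {2}, choose 2; 2->2 ok
  pos 16: y in {3,5}, choose 5; 2->5 ok
  pos 17: x in {2}, choose 2; 5->2 ok

0,2,1,0,0,4,3,5,2,1,5,0,2,2,2,2,5,2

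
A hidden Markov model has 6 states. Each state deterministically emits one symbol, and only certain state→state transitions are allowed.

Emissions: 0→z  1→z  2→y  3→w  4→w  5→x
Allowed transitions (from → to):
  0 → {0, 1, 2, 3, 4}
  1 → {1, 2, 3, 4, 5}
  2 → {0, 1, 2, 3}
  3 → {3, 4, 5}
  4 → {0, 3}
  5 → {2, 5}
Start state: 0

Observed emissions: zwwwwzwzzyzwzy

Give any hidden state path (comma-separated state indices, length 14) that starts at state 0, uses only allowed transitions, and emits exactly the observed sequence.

0,3,4,3,4,0,4,0,0,2,0,4,0,2

  pos 0: z in {0,1}, choose 0; start
  pos 1: w in {3,4}, choose 3; 0->3 ok
  pos 2: w in {3,4}, choose 4; 3->4 ok
  pos 3: w in {3,4}, choose 3; 4->3 ok
  pos 4: w in {3,4}, choose 4; 3->4 ok
  pos 5: z in {0,1}, choose 0; 4->0 ok
  pos 6: w in {3,4}, choose 4; 0->4 ok
  pos 7: z in {0,1}, choose 0; 4->0 ok
  pos 8: z in {0,1}, choose 0; 0->0 ok
  pos 9: y in {2}, choose 2; 0->2 ok
  pos 10: z in {0,1}, choose 0; 2->0 ok
  pos 11: w in {3,4}, choose 4; 0->4 ok
  pos 12: z in {0,1}, choose 0; 4->0 ok
  pos 13: y in {2}, choose 2; 0->2 ok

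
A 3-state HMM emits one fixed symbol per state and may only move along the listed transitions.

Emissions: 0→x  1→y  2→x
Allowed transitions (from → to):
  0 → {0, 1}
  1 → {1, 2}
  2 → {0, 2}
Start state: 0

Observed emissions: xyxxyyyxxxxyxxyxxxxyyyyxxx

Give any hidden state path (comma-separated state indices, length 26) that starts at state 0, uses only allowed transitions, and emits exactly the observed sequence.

0,1,2,0,1,1,1,2,2,0,0,1,2,0,1,2,2,2,0,1,1,1,1,2,2,2

  pos 0: x in {0,2}, choose 0; start
  pos 1: y in {1}, choose 1; 0->1 ok
  pos 2: x in {0,2}, choose 2; 1->2 ok
  pos 3: x in {0,2}, choose 0; 2->0 ok
  pos 4: y in {1}, choose 1; 0->1 ok
  pos 5: y in {1}, choose 1; 1->1 ok
  pos 6: y in {1}, choose 1; 1->1 ok
  pos 7: x in {0,2}, choose 2; 1->2 ok
  pos 8: x in {0,2}, choose 2; 2->2 ok
  pos 9: x in {0,2}, choose 0; 2->0 ok
  pos 10: x in {0,2}, choose 0; 0->0 ok
  pos 11: y in {1}, choose 1; 0->1 ok
  pos 12: x in {0,2}, choose 2; 1->2 ok
  pos 13: x in {0,2}, choose 0; 2->0 ok
  pos 14: y in {1}, choose 1; 0->1 ok
  pos 15: x in {0,2}, choose 2; 1->2 ok
  pos 16: x in {0,2}, choose 2; 2->2 ok
  pos 17: x in {0,2}, choose 2; 2->2 ok
  pos 18: x in {0,2}, choose 0; 2->0 ok
  pos 19: y in {1}, choose 1; 0->1 ok
  pos 20: y in {1}, choose 1; 1->1 ok
  pos 21: y in {1}, choose 1; 1->1 ok
  pos 22: y in {1}, choose 1; 1->1 ok
  pos 23: x in {0,2}, choose 2; 1->2 ok
  pos 24: x in {0,2}, choose 2; 2->2 ok
  pos 25: x in {0,2}, choose 2; 2->2 ok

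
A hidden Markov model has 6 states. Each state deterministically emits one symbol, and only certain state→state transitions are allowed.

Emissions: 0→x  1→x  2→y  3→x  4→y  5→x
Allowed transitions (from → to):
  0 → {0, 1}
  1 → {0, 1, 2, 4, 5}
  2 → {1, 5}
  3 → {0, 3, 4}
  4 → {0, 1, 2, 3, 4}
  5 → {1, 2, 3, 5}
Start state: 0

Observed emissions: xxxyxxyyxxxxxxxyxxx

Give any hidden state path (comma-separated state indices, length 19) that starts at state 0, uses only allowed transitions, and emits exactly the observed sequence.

  0: obs=x cand={0,1,3,5} pick 0 [start]
  1: obs=x cand={0,1,3,5} pick 1 [0->1 ok]
  2: obs=x cand={0,1,3,5} pick 5 [1->5 ok]
  3: obs=y cand={2,4} pick 2 [5->2 ok]
  4: obs=x cand={0,1,3,5} pick 1 [2->1 ok]
  5: obs=x cand={0,1,3,5} pick 1 [1->1 ok]
  6: obs=y cand={2,4} pick 4 [1->4 ok]
  7: obs=y cand={2,4} pick 2 [4->2 ok]
  8: obs=x cand={0,1,3,5} pick 1 [2->1 ok]
  9: obs=x cand={0,1,3,5} pick 1 [1->1 ok]
  10: obs=x cand={0,1,3,5} pick 0 [1->0 ok]
  11: obs=x cand={0,1,3,5} pick 0 [0->0 ok]
  12: obs=x cand={0,1,3,5} pick 0 [0->0 ok]
  13: obs=x cand={0,1,3,5} pick 1 [0->1 ok]
  14: obs=x cand={0,1,3,5} pick 1 [1->1 ok]
  15: obs=y cand={2,4} pick 2 [1->2 ok]
  16: obs=x cand={0,1,3,5} pick 1 [2->1 ok]
  17: obs=x cand={0,1,3,5} pick 0 [1->0 ok]
  18: obs=x cand={0,1,3,5} pick 1 [0->1 ok]

0,1,5,2,1,1,4,2,1,1,0,0,0,1,1,2,1,0,1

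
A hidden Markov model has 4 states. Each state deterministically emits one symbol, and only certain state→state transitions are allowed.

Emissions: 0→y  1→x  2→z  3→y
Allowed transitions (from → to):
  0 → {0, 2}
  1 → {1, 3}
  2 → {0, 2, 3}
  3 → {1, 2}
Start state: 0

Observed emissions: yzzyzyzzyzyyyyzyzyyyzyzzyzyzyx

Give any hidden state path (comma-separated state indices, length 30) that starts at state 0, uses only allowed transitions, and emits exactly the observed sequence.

0,2,2,3,2,3,2,2,3,2,0,0,0,0,2,3,2,0,0,0,2,3,2,2,3,2,0,2,3,1

  [0] y  {0,3}  => 0  start
  [1] z  {2}  => 2  0->2 ok
  [2] z  {2}  => 2  2->2 ok
  [3] y  {0,3}  => 3  2->3 ok
  [4] z  {2}  => 2  3->2 ok
  [5] y  {0,3}  => 3  2->3 ok
  [6] z  {2}  => 2  3->2 ok
  [7] z  {2}  => 2  2->2 ok
  [8] y  {0,3}  => 3  2->3 ok
  [9] z  {2}  => 2  3->2 ok
  [10] y  {0,3}  => 0  2->0 ok
  [11] y  {0,3}  => 0  0->0 ok
  [12] y  {0,3}  => 0  0->0 ok
  [13] y  {0,3}  => 0  0->0 ok
  [14] z  {2}  => 2  0->2 ok
  [15] y  {0,3}  => 3  2->3 ok
  [16] z  {2}  => 2  3->2 ok
  [17] y  {0,3}  => 0  2->0 ok
  [18] y  {0,3}  => 0  0->0 ok
  [19] y  {0,3}  => 0  0->0 ok
  [20] z  {2}  => 2  0->2 ok
  [21] y  {0,3}  => 3  2->3 ok
  [22] z  {2}  => 2  3->2 ok
  [23] z  {2}  => 2  2->2 ok
  [24] y  {0,3}  => 3  2->3 ok
  [25] z  {2}  => 2  3->2 ok
  [26] y  {0,3}  => 0  2->0 ok
  [27] z  {2}  => 2  0->2 ok
  [28] y  {0,3}  => 3  2->3 ok
  [29] x  {1}  => 1  3->1 ok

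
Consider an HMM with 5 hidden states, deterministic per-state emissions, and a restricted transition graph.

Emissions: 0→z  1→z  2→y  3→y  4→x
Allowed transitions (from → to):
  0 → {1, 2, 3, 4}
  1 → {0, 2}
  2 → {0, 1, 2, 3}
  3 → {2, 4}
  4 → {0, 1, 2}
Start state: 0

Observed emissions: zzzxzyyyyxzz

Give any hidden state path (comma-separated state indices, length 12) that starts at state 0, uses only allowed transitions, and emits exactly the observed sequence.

  t0 'z' -> {0,1}, take 0 (start)
  t1 'z' -> {0,1}, take 1 (0->1 ok)
  t2 'z' -> {0,1}, take 0 (1->0 ok)
  t3 'x' -> {4}, take 4 (0->4 ok)
  t4 'z' -> {0,1}, take 1 (4->1 ok)
  t5 'y' -> {2,3}, take 2 (1->2 ok)
  t6 'y' -> {2,3}, take 3 (2->3 ok)
  t7 'y' -> {2,3}, take 2 (3->2 ok)
  t8 'y' -> {2,3}, take 3 (2->3 ok)
  t9 'x' -> {4}, take 4 (3->4 ok)
  t10 'z' -> {0,1}, take 0 (4->0 ok)
  t11 'z' -> {0,1}, take 1 (0->1 ok)

0,1,0,4,1,2,3,2,3,4,0,1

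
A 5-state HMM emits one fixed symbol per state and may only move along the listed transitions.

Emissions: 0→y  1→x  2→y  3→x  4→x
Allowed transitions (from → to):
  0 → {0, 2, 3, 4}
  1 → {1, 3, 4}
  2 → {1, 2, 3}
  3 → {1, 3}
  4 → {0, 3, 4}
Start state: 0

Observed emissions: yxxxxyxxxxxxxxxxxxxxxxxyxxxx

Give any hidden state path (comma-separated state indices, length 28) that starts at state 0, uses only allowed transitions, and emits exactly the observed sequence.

0,4,4,4,4,0,3,3,1,4,3,3,3,3,3,3,1,4,3,1,1,1,4,0,3,3,1,3

  t0 'y' -> {0,2}, take 0 (start)
  t1 'x' -> {1,3,4}, take 4 (0->4 ok)
  t2 'x' -> {1,3,4}, take 4 (4->4 ok)
  t3 'x' -> {1,3,4}, take 4 (4->4 ok)
  t4 'x' -> {1,3,4}, take 4 (4->4 ok)
  t5 'y' -> {0,2}, take 0 (4->0 ok)
  t6 'x' -> {1,3,4}, take 3 (0->3 ok)
  t7 'x' -> {1,3,4}, take 3 (3->3 ok)
  t8 'x' -> {1,3,4}, take 1 (3->1 ok)
  t9 'x' -> {1,3,4}, take 4 (1->4 ok)
  t10 'x' -> {1,3,4}, take 3 (4->3 ok)
  t11 'x' -> {1,3,4}, take 3 (3->3 ok)
  t12 'x' -> {1,3,4}, take 3 (3->3 ok)
  t13 'x' -> {1,3,4}, take 3 (3->3 ok)
  t14 'x' -> {1,3,4}, take 3 (3->3 ok)
  t15 'x' -> {1,3,4}, take 3 (3->3 ok)
  t16 'x' -> {1,3,4}, take 1 (3->1 ok)
  t17 'x' -> {1,3,4}, take 4 (1->4 ok)
  t18 'x' -> {1,3,4}, take 3 (4->3 ok)
  t19 'x' -> {1,3,4}, take 1 (3->1 ok)
  t20 'x' -> {1,3,4}, take 1 (1->1 ok)
  t21 'x' -> {1,3,4}, take 1 (1->1 ok)
  t22 'x' -> {1,3,4}, take 4 (1->4 ok)
  t23 'y' -> {0,2}, take 0 (4->0 ok)
  t24 'x' -> {1,3,4}, take 3 (0->3 ok)
  t25 'x' -> {1,3,4}, take 3 (3->3 ok)
  t26 'x' -> {1,3,4}, take 1 (3->1 ok)
  t27 'x' -> {1,3,4}, take 3 (1->3 ok)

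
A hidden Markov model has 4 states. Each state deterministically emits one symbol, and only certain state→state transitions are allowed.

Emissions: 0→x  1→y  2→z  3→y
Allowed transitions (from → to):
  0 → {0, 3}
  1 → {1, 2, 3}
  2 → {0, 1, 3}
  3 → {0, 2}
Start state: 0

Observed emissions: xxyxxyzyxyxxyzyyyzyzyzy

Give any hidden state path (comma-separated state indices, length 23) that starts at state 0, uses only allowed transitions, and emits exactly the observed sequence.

0,0,3,0,0,3,2,3,0,3,0,0,3,2,1,1,3,2,3,2,3,2,3

  pos 0: x in {0}, choose 0; start
  pos 1: x in {0}, choose 0; 0->0 ok
  pos 2: y in {1,3}, choose 3; 0->3 ok
  pos 3: x in {0}, choose 0; 3->0 ok
  pos 4: x in {0}, choose 0; 0->0 ok
  pos 5: y in {1,3}, choose 3; 0->3 ok
  pos 6: z in {2}, choose 2; 3->2 ok
  pos 7: y in {1,3}, choose 3; 2->3 ok
  pos 8: x in {0}, choose 0; 3->0 ok
  pos 9: y in {1,3}, choose 3; 0->3 ok
  pos 10: x in {0}, choose 0; 3->0 ok
  pos 11: x in {0}, choose 0; 0->0 ok
  pos 12: y in {1,3}, choose 3; 0->3 ok
  pos 13: z in {2}, choose 2; 3->2 ok
  pos 14: y in {1,3}, choose 1; 2->1 ok
  pos 15: y in {1,3}, choose 1; 1->1 ok
  pos 16: y in {1,3}, choose 3; 1->3 ok
  pos 17: z in {2}, choose 2; 3->2 ok
  pos 18: y in {1,3}, choose 3; 2->3 ok
  pos 19: z in {2}, choose 2; 3->2 ok
  pos 20: y in {1,3}, choose 3; 2->3 ok
  pos 21: z in {2}, choose 2; 3->2 ok
  pos 22: y in {1,3}, choose 3; 2->3 ok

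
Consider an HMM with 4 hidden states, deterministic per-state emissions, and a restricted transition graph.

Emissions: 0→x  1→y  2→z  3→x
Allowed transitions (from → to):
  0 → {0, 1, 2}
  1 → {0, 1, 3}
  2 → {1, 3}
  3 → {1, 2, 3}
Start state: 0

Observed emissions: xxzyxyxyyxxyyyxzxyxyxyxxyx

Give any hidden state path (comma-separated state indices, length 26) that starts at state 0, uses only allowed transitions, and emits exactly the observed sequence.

0,0,2,1,3,1,3,1,1,0,0,1,1,1,3,2,3,1,0,1,0,1,3,3,1,3

  [0] x  {0,3}  => 0  start
  [1] x  {0,3}  => 0  0->0 ok
  [2] z  {2}  => 2  0->2 ok
  [3] y  {1}  => 1  2->1 ok
  [4] x  {0,3}  => 3  1->3 ok
  [5] y  {1}  => 1  3->1 ok
  [6] x  {0,3}  => 3  1->3 ok
  [7] y  {1}  => 1  3->1 ok
  [8] y  {1}  => 1  1->1 ok
  [9] x  {0,3}  => 0  1->0 ok
  [10] x  {0,3}  => 0  0->0 ok
  [11] y  {1}  => 1  0->1 ok
  [12] y  {1}  => 1  1->1 ok
  [13] y  {1}  => 1  1->1 ok
  [14] x  {0,3}  => 3  1->3 ok
  [15] z  {2}  => 2  3->2 ok
  [16] x  {0,3}  => 3  2->3 ok
  [17] y  {1}  => 1  3->1 ok
  [18] x  {0,3}  => 0  1->0 ok
  [19] y  {1}  => 1  0->1 ok
  [20] x  {0,3}  => 0  1->0 ok
  [21] y  {1}  => 1  0->1 ok
  [22] x  {0,3}  => 3  1->3 ok
  [23] x  {0,3}  => 3  3->3 ok
  [24] y  {1}  => 1  3->1 ok
  [25] x  {0,3}  => 3  1->3 ok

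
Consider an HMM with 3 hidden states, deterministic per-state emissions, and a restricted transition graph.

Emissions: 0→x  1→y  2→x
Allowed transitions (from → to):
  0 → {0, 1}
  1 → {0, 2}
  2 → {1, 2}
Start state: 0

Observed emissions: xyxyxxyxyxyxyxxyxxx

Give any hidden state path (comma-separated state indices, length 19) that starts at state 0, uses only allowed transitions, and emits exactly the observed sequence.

  t0 'x' -> {0,2}, take 0 (start)
  t1 'y' -> {1}, take 1 (0->1 ok)
  t2 'x' -> {0,2}, take 2 (1->2 ok)
  t3 'y' -> {1}, take 1 (2->1 ok)
  t4 'x' -> {0,2}, take 0 (1->0 ok)
  t5 'x' -> {0,2}, take 0 (0->0 ok)
  t6 'y' -> {1}, take 1 (0->1 ok)
  t7 'x' -> {0,2}, take 2 (1->2 ok)
  t8 'y' -> {1}, take 1 (2->1 ok)
  t9 'x' -> {0,2}, take 0 (1->0 ok)
  t10 'y' -> {1}, take 1 (0->1 ok)
  t11 'x' -> {0,2}, take 2 (1->2 ok)
  t12 'y' -> {1}, take 1 (2->1 ok)
  t13 'x' -> {0,2}, take 0 (1->0 ok)
  t14 'x' -> {0,2}, take 0 (0->0 ok)
  t15 'y' -> {1}, take 1 (0->1 ok)
  t16 'x' -> {0,2}, take 0 (1->0 ok)
  t17 'x' -> {0,2}, take 0 (0->0 ok)
  t18 'x' -> {0,2}, take 0 (0->0 ok)

0,1,2,1,0,0,1,2,1,0,1,2,1,0,0,1,0,0,0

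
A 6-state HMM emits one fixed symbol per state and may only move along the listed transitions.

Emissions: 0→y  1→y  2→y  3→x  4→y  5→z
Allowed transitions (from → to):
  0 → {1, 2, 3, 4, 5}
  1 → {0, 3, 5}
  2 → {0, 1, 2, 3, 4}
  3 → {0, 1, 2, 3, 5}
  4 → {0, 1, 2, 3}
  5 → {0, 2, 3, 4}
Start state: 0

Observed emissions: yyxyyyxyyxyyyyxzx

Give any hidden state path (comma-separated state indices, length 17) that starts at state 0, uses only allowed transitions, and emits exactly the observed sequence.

0,1,3,0,4,2,3,1,0,3,0,2,0,1,3,5,3

  [0] y  {0,1,2,4}  => 0  start
  [1] y  {0,1,2,4}  => 1  0->1 ok
  [2] x  {3}  => 3  1->3 ok
  [3] y  {0,1,2,4}  => 0  3->0 ok
  [4] y  {0,1,2,4}  => 4  0->4 ok
  [5] y  {0,1,2,4}  => 2  4->2 ok
  [6] x  {3}  => 3  2->3 ok
  [7] y  {0,1,2,4}  => 1  3->1 ok
  [8] y  {0,1,2,4}  => 0  1->0 ok
  [9] x  {3}  => 3  0->3 ok
  [10] y  {0,1,2,4}  => 0  3->0 ok
  [11] y  {0,1,2,4}  => 2  0->2 ok
  [12] y  {0,1,2,4}  => 0  2->0 ok
  [13] y  {0,1,2,4}  => 1  0->1 ok
  [14] x  {3}  => 3  1->3 ok
  [15] z  {5}  => 5  3->5 ok
  [16] x  {3}  => 3  5->3 ok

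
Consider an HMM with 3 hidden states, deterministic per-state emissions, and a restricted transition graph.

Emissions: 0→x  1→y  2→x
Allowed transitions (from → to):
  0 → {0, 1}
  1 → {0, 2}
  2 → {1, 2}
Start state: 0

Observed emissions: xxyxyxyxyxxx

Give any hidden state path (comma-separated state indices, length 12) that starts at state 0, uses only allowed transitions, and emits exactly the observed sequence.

  pos 0: x in {0,2}, choose 0; start
  pos 1: x in {0,2}, choose 0; 0->0 ok
  pos 2: y in {1}, choose 1; 0->1 ok
  pos 3: x in {0,2}, choose 2; 1->2 ok
  pos 4: y in {1}, choose 1; 2->1 ok
  pos 5: x in {0,2}, choose 2; 1->2 ok
  pos 6: y in {1}, choose 1; 2->1 ok
  pos 7: x in {0,2}, choose 2; 1->2 ok
  pos 8: y in {1}, choose 1; 2->1 ok
  pos 9: x in {0,2}, choose 2; 1->2 ok
  pos 10: x in {0,2}, choose 2; 2->2 ok
  pos 11: x in {0,2}, choose 2; 2->2 ok

0,0,1,2,1,2,1,2,1,2,2,2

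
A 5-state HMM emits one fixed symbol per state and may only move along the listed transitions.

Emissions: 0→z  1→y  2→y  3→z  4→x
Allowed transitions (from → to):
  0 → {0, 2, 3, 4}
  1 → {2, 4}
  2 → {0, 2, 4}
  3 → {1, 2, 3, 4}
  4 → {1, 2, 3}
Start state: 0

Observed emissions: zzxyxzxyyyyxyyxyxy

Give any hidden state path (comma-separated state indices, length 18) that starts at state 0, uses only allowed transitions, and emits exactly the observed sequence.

0,3,4,1,4,3,4,2,2,2,2,4,1,2,4,1,4,1

  t0 'z' -> {0,3}, take 0 (start)
  t1 'z' -> {0,3}, take 3 (0->3 ok)
  t2 'x' -> {4}, take 4 (3->4 ok)
  t3 'y' -> {1,2}, take 1 (4->1 ok)
  t4 'x' -> {4}, take 4 (1->4 ok)
  t5 'z' -> {0,3}, take 3 (4->3 ok)
  t6 'x' -> {4}, take 4 (3->4 ok)
  t7 'y' -> {1,2}, take 2 (4->2 ok)
  t8 'y' -> {1,2}, take 2 (2->2 ok)
  t9 'y' -> {1,2}, take 2 (2->2 ok)
  t10 'y' -> {1,2}, take 2 (2->2 ok)
  t11 'x' -> {4}, take 4 (2->4 ok)
  t12 'y' -> {1,2}, take 1 (4->1 ok)
  t13 'y' -> {1,2}, take 2 (1->2 ok)
  t14 'x' -> {4}, take 4 (2->4 ok)
  t15 'y' -> {1,2}, take 1 (4->1 ok)
  t16 'x' -> {4}, take 4 (1->4 ok)
  t17 'y' -> {1,2}, take 1 (4->1 ok)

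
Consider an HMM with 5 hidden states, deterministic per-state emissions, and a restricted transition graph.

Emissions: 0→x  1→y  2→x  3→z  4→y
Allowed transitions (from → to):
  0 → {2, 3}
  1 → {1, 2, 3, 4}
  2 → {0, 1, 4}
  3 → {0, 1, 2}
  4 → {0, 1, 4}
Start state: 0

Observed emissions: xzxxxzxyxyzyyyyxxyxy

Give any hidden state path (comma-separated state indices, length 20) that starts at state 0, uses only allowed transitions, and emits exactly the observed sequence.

0,3,0,2,0,3,2,1,2,1,3,1,1,1,4,0,2,1,2,4

  [0] x  {0,2}  => 0  start
  [1] z  {3}  => 3  0->3 ok
  [2] x  {0,2}  => 0  3->0 ok
  [3] x  {0,2}  => 2  0->2 ok
  [4] x  {0,2}  => 0  2->0 ok
  [5] z  {3}  => 3  0->3 ok
  [6] x  {0,2}  => 2  3->2 ok
  [7] y  {1,4}  => 1  2->1 ok
  [8] x  {0,2}  => 2  1->2 ok
  [9] y  {1,4}  => 1  2->1 ok
  [10] z  {3}  => 3  1->3 ok
  [11] y  {1,4}  => 1  3->1 ok
  [12] y  {1,4}  => 1  1->1 ok
  [13] y  {1,4}  => 1  1->1 ok
  [14] y  {1,4}  => 4  1->4 ok
  [15] x  {0,2}  => 0  4->0 ok
  [16] x  {0,2}  => 2  0->2 ok
  [17] y  {1,4}  => 1  2->1 ok
  [18] x  {0,2}  => 2  1->2 ok
  [19] y  {1,4}  => 4  2->4 ok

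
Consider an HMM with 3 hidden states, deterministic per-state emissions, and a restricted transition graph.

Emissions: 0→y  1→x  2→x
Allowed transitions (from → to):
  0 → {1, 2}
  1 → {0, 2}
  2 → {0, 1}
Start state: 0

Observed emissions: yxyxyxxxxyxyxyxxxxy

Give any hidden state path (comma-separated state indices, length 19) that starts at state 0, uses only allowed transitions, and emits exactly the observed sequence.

  [0] y  {0}  => 0  start
  [1] x  {1,2}  => 1  0->1 ok
  [2] y  {0}  => 0  1->0 ok
  [3] x  {1,2}  => 2  0->2 ok
  [4] y  {0}  => 0  2->0 ok
  [5] x  {1,2}  => 1  0->1 ok
  [6] x  {1,2}  => 2  1->2 ok
  [7] x  {1,2}  => 1  2->1 ok
  [8] x  {1,2}  => 2  1->2 ok
  [9] y  {0}  => 0  2->0 ok
  [10] x  {1,2}  => 2  0->2 ok
  [11] y  {0}  => 0  2->0 ok
  [12] x  {1,2}  => 2  0->2 ok
  [13] y  {0}  => 0  2->0 ok
  [14] x  {1,2}  => 2  0->2 ok
  [15] x  {1,2}  => 1  2->1 ok
  [16] x  {1,2}  => 2  1->2 ok
  [17] x  {1,2}  => 1  2->1 ok
  [18] y  {0}  => 0  1->0 ok

0,1,0,2,0,1,2,1,2,0,2,0,2,0,2,1,2,1,0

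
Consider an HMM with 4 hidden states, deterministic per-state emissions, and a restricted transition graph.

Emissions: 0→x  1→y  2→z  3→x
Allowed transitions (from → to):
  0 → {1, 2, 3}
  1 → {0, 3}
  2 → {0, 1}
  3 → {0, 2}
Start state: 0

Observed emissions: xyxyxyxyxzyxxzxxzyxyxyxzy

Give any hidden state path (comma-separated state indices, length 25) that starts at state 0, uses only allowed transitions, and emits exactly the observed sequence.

0,1,0,1,0,1,0,1,3,2,1,0,3,2,0,3,2,1,0,1,0,1,3,2,1

  0: obs=x cand={0,3} pick 0 [start]
  1: obs=y cand={1} pick 1 [0->1 ok]
  2: obs=x cand={0,3} pick 0 [1->0 ok]
  3: obs=y cand={1} pick 1 [0->1 ok]
  4: obs=x cand={0,3} pick 0 [1->0 ok]
  5: obs=y cand={1} pick 1 [0->1 ok]
  6: obs=x cand={0,3} pick 0 [1->0 ok]
  7: obs=y cand={1} pick 1 [0->1 ok]
  8: obs=x cand={0,3} pick 3 [1->3 ok]
  9: obs=z cand={2} pick 2 [3->2 ok]
  10: obs=y cand={1} pick 1 [2->1 ok]
  11: obs=x cand={0,3} pick 0 [1->0 ok]
  12: obs=x cand={0,3} pick 3 [0->3 ok]
  13: obs=z cand={2} pick 2 [3->2 ok]
  14: obs=x cand={0,3} pick 0 [2->0 ok]
  15: obs=x cand={0,3} pick 3 [0->3 ok]
  16: obs=z cand={2} pick 2 [3->2 ok]
  17: obs=y cand={1} pick 1 [2->1 ok]
  18: obs=x cand={0,3} pick 0 [1->0 ok]
  19: obs=y cand={1} pick 1 [0->1 ok]
  20: obs=x cand={0,3} pick 0 [1->0 ok]
  21: obs=y cand={1} pick 1 [0->1 ok]
  22: obs=x cand={0,3} pick 3 [1->3 ok]
  23: obs=z cand={2} pick 2 [3->2 ok]
  24: obs=y cand={1} pick 1 [2->1 ok]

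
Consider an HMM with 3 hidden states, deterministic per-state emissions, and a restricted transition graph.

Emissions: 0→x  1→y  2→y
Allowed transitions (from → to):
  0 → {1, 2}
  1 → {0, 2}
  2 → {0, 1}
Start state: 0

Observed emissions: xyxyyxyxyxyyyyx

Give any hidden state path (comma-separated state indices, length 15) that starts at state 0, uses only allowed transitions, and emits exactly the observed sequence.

  t0 'x' -> {0}, take 0 (start)
  t1 'y' -> {1,2}, take 1 (0->1 ok)
  t2 'x' -> {0}, take 0 (1->0 ok)
  t3 'y' -> {1,2}, take 2 (0->2 ok)
  t4 'y' -> {1,2}, take 1 (2->1 ok)
  t5 'x' -> {0}, take 0 (1->0 ok)
  t6 'y' -> {1,2}, take 2 (0->2 ok)
  t7 'x' -> {0}, take 0 (2->0 ok)
  t8 'y' -> {1,2}, take 1 (0->1 ok)
  t9 'x' -> {0}, take 0 (1->0 ok)
  t10 'y' -> {1,2}, take 2 (0->2 ok)
  t11 'y' -> {1,2}, take 1 (2->1 ok)
  t12 'y' -> {1,2}, take 2 (1->2 ok)
  t13 'y' -> {1,2}, take 1 (2->1 ok)
  t14 'x' -> {0}, take 0 (1->0 ok)

0,1,0,2,1,0,2,0,1,0,2,1,2,1,0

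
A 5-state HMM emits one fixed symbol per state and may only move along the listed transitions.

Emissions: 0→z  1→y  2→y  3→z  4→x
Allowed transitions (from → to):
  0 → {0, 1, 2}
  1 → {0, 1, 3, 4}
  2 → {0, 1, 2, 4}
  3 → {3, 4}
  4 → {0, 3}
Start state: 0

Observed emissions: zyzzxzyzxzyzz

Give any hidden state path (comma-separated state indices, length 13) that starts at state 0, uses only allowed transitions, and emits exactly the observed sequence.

  pos 0: z in {0,3}, choose 0; start
  pos 1: y in {1,2}, choose 1; 0->1 ok
  pos 2: z in {0,3}, choose 3; 1->3 ok
  pos 3: z in {0,3}, choose 3; 3->3 ok
  pos 4: x in {4}, choose 4; 3->4 ok
  pos 5: z in {0,3}, choose 0; 4->0 ok
  pos 6: y in {1,2}, choose 1; 0->1 ok
  pos 7: z in {0,3}, choose 3; 1->3 ok
  pos 8: x in {4}, choose 4; 3->4 ok
  pos 9: z in {0,3}, choose 0; 4->0 ok
  pos 10: y in {1,2}, choose 1; 0->1 ok
  pos 11: z in {0,3}, choose 0; 1->0 ok
  pos 12: z in {0,3}, choose 0; 0->0 ok

0,1,3,3,4,0,1,3,4,0,1,0,0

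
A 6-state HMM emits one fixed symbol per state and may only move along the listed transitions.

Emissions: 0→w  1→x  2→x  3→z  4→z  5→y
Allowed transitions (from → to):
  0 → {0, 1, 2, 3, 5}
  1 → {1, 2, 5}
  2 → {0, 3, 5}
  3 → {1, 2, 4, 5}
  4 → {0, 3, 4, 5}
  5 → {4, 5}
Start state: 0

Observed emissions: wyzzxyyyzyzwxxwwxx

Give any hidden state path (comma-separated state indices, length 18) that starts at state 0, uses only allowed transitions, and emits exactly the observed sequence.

  [0] w  {0}  => 0  start
  [1] y  {5}  => 5  0->5 ok
  [2] z  {3,4}  => 4  5->4 ok
  [3] z  {3,4}  => 3  4->3 ok
  [4] x  {1,2}  => 2  3->2 ok
  [5] y  {5}  => 5  2->5 ok
  [6] y  {5}  => 5  5->5 ok
  [7] y  {5}  => 5  5->5 ok
  [8] z  {3,4}  => 4  5->4 ok
  [9] y  {5}  => 5  4->5 ok
  [10] z  {3,4}  => 4  5->4 ok
  [11] w  {0}  => 0  4->0 ok
  [12] x  {1,2}  => 1  0->1 ok
  [13] x  {1,2}  => 2  1->2 ok
  [14] w  {0}  => 0  2->0 ok
  [15] w  {0}  => 0  0->0 ok
  [16] x  {1,2}  => 1  0->1 ok
  [17] x  {1,2}  => 2  1->2 ok

0,5,4,3,2,5,5,5,4,5,4,0,1,2,0,0,1,2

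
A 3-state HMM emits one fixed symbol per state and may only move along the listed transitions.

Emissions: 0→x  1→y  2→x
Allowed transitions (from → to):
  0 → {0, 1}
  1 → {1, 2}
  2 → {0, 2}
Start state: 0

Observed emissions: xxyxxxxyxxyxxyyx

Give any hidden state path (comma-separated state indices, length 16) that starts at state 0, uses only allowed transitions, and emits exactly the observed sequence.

  pos 0: x in {0,2}, choose 0; start
  pos 1: x in {0,2}, choose 0; 0->0 ok
  pos 2: y in {1}, choose 1; 0->1 ok
  pos 3: x in {0,2}, choose 2; 1->2 ok
  pos 4: x in {0,2}, choose 2; 2->2 ok
  pos 5: x in {0,2}, choose 2; 2->2 ok
  pos 6: x in {0,2}, choose 0; 2->0 ok
  pos 7: y in {1}, choose 1; 0->1 ok
  pos 8: x in {0,2}, choose 2; 1->2 ok
  pos 9: x in {0,2}, choose 0; 2->0 ok
  pos 10: y in {1}, choose 1; 0->1 ok
  pos 11: x in {0,2}, choose 2; 1->2 ok
  pos 12: x in {0,2}, choose 0; 2->0 ok
  pos 13: y in {1}, choose 1; 0->1 ok
  pos 14: y in {1}, choose 1; 1->1 ok
  pos 15: x in {0,2}, choose 2; 1->2 ok

0,0,1,2,2,2,0,1,2,0,1,2,0,1,1,2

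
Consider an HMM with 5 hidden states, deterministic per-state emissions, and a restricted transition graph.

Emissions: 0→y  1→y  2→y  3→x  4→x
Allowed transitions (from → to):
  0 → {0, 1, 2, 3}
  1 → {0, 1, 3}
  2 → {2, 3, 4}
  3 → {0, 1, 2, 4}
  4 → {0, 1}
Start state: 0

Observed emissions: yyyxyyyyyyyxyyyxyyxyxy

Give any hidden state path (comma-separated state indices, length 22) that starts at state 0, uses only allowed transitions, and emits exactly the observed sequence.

  pos 0: y in {0,1,2}, choose 0; start
  pos 1: y in {0,1,2}, choose 2; 0->2 ok
  pos 2: y in {0,1,2}, choose 2; 2->2 ok
  pos 3: x in {3,4}, choose 4; 2->4 ok
  pos 4: y in {0,1,2}, choose 0; 4->0 ok
  pos 5: y in {0,1,2}, choose 0; 0->0 ok
  pos 6: y in {0,1,2}, choose 2; 0->2 ok
  pos 7: y in {0,1,2}, choose 2; 2->2 ok
  pos 8: y in {0,1,2}, choose 2; 2->2 ok
  pos 9: y in {0,1,2}, choose 2; 2->2 ok
  pos 10: y in {0,1,2}, choose 2; 2->2 ok
  pos 11: x in {3,4}, choose 3; 2->3 ok
  pos 12: y in {0,1,2}, choose 1; 3->1 ok
  pos 13: y in {0,1,2}, choose 0; 1->0 ok
  pos 14: y in {0,1,2}, choose 1; 0->1 ok
  pos 15: x in {3,4}, choose 3; 1->3 ok
  pos 16: y in {0,1,2}, choose 2; 3->2 ok
  pos 17: y in {0,1,2}, choose 2; 2->2 ok
  pos 18: x in {3,4}, choose 4; 2->4 ok
  pos 19: y in {0,1,2}, choose 0; 4->0 ok
  pos 20: x in {3,4}, choose 3; 0->3 ok
  pos 21: y in {0,1,2}, choose 1; 3->1 ok

0,2,2,4,0,0,2,2,2,2,2,3,1,0,1,3,2,2,4,0,3,1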